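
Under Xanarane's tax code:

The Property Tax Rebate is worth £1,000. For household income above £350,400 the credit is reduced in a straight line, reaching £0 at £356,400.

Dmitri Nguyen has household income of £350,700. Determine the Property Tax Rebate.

£950

Property Tax Rebate: £350,700 is £300 into a £6,000 phase-out range, leaving 5,700/6,000 of the credit: £1,000 × 5,700/6,000 = £950.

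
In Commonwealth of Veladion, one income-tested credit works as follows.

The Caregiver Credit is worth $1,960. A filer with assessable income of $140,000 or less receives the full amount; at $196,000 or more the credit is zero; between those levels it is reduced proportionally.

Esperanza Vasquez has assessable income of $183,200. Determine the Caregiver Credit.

$448

Caregiver Credit: $183,200 is $43,200 into a $56,000 phase-out range, leaving 12,800/56,000 of the credit: $1,960 × 12,800/56,000 = $448.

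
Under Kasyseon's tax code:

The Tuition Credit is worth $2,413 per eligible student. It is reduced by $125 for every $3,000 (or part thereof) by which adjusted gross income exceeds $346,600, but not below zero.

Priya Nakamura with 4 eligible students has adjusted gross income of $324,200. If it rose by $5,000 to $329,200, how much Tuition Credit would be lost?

$0

At $324,200 — base = 4 × $2,413 = $9,652. $324,200 is at or below the $346,600 threshold, so the full $9,652 applies.
At $329,200 — base = 4 × $2,413 = $9,652. $329,200 is at or below the $346,600 threshold, so the full $9,652 applies.
Lost: $9,652 − $9,652 = $0.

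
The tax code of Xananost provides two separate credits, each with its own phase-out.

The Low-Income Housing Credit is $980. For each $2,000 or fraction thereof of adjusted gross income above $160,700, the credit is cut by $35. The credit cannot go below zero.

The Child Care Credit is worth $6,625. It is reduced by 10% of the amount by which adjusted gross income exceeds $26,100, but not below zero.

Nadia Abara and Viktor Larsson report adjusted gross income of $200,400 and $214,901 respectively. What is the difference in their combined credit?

$280

Nadia ($200,400): Low-Income Housing Credit: income exceeds $160,700 by $39,700, which is 20 full-or-partial $2,000 increments; reduction = 20 × $35 = $700, leaving $280. Child Care Credit: 10% of the $174,300 excess over $26,100 is $17,430 ≥ base, so the credit is $0. total $280 + $0 = $280
Viktor ($214,901): Low-Income Housing Credit: income exceeds $160,700 by $54,201 → 28 increments × $35 = $980 ≥ base, so the credit is $0. Child Care Credit: 10% of the $188,801 excess over $26,100 is $18,880.10 ≥ base, so the credit is $0. total $0 + $0 = $0
Difference: |$280 − $0| = $280.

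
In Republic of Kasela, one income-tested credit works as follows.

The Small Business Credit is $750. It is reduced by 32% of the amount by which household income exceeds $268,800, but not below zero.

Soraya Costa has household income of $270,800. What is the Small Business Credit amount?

$110

Small Business Credit: 32% of the $2,000 excess over $268,800 is $640; credit = $750 − $640 = $110.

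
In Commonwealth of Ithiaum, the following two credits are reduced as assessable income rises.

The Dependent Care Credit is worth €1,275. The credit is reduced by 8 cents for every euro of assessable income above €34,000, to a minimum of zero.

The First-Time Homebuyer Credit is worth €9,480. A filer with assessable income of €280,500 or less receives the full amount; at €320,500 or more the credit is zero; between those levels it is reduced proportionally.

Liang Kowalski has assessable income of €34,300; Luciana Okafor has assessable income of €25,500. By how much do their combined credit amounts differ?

Liang (€34,300): Dependent Care Credit: 8% of the €300 excess over €34,000 is €24; credit = €1,275 − €24 = €1,251. First-Time Homebuyer Credit: €34,300 is at or below the €280,500 threshold, so the full €9,480 applies. total €1,251 + €9,480 = €10,731
Luciana (€25,500): Dependent Care Credit: €25,500 is at or below the €34,000 threshold, so the full €1,275 applies. First-Time Homebuyer Credit: €25,500 is at or below the €280,500 threshold, so the full €9,480 applies. total €1,275 + €9,480 = €10,755
Difference: |€10,731 − €10,755| = €24.

€24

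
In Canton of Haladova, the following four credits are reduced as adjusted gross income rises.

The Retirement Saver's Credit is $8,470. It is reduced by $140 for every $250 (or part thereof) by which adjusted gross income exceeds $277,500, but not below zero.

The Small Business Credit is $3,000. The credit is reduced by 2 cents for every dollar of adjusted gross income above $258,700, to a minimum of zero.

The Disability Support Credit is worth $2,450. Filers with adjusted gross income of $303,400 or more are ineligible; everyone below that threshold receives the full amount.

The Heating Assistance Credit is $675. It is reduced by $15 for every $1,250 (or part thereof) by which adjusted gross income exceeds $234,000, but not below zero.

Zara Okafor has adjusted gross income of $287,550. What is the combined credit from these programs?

$7,633

Retirement Saver's Credit: income exceeds $277,500 by $10,050, which is 41 full-or-partial $250 increments; reduction = 41 × $140 = $5,740, leaving $2,730.
Small Business Credit: 2% of the $28,850 excess over $258,700 is $577; credit = $3,000 − $577 = $2,423.
Disability Support Credit: $287,550 is below the $303,400 cutoff, so the full $2,450 applies.
Heating Assistance Credit: income exceeds $234,000 by $53,550, which is 43 full-or-partial $1,250 increments; reduction = 43 × $15 = $645, leaving $30.
Total: $2,730 + $2,423 + $2,450 + $30 = $7,633.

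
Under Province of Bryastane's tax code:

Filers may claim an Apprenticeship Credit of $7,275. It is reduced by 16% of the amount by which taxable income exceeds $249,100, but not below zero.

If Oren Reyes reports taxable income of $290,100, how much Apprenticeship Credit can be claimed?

$715

Apprenticeship Credit: 16% of the $41,000 excess over $249,100 is $6,560; credit = $7,275 − $6,560 = $715.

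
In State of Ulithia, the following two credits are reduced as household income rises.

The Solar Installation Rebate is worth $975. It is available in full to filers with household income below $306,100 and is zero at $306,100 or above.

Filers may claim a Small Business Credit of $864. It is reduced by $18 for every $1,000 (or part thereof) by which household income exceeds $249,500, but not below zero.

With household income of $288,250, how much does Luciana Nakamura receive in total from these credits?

$1,137

Solar Installation Rebate: $288,250 is below the $306,100 cutoff, so the full $975 applies.
Small Business Credit: income exceeds $249,500 by $38,750, which is 39 full-or-partial $1,000 increments; reduction = 39 × $18 = $702, leaving $162.
Total: $975 + $162 = $1,137.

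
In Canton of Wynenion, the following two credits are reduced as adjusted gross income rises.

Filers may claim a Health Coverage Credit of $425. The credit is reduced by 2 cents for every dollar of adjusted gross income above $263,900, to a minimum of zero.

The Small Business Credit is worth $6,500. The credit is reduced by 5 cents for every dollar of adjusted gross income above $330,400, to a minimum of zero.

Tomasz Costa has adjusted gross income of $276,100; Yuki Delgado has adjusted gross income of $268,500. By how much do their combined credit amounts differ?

Tomasz ($276,100): Health Coverage Credit: 2% of the $12,200 excess over $263,900 is $244; credit = $425 − $244 = $181. Small Business Credit: $276,100 is at or below the $330,400 threshold, so the full $6,500 applies. total $181 + $6,500 = $6,681
Yuki ($268,500): Health Coverage Credit: 2% of the $4,600 excess over $263,900 is $92; credit = $425 − $92 = $333. Small Business Credit: $268,500 is at or below the $330,400 threshold, so the full $6,500 applies. total $333 + $6,500 = $6,833
Difference: |$6,681 − $6,833| = $152.

$152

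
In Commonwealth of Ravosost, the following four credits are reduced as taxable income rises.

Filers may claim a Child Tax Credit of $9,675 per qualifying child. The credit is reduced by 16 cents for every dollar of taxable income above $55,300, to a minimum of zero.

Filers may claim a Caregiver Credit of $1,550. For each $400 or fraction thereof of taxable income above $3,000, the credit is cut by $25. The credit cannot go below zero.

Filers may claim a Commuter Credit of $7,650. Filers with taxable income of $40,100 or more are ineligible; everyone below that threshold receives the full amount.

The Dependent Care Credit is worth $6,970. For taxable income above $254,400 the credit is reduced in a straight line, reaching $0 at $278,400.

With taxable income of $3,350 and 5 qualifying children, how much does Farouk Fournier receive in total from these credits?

$64,520

Child Tax Credit: base = 5 × $9,675 = $48,375. $3,350 is at or below the $55,300 threshold, so the full $48,375 applies.
Caregiver Credit: income exceeds $3,000 by $350, which is 1 full-or-partial $400 increment; reduction = 1 × $25 = $25, leaving $1,525.
Commuter Credit: $3,350 is below the $40,100 cutoff, so the full $7,650 applies.
Dependent Care Credit: $3,350 is at or below the $254,400 threshold, so the full $6,970 applies.
Total: $48,375 + $1,525 + $7,650 + $6,970 = $64,520.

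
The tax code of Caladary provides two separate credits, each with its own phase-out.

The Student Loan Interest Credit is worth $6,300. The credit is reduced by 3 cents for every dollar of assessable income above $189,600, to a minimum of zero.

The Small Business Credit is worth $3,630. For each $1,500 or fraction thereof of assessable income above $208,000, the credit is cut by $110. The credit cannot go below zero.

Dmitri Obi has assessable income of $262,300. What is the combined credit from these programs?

$4,119

Student Loan Interest Credit: 3% of the $72,700 excess over $189,600 is $2,181; credit = $6,300 − $2,181 = $4,119.
Small Business Credit: income exceeds $208,000 by $54,300 → 37 increments × $110 = $4,070 ≥ base, so the credit is $0.
Total: $4,119 + $0 = $4,119.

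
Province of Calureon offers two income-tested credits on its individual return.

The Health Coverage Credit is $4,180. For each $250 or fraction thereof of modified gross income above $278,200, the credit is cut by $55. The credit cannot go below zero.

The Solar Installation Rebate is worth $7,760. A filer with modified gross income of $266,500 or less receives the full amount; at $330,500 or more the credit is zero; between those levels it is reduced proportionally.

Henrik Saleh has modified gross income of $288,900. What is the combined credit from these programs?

Health Coverage Credit: income exceeds $278,200 by $10,700, which is 43 full-or-partial $250 increments; reduction = 43 × $55 = $2,365, leaving $1,815.
Solar Installation Rebate: $288,900 is $22,400 into a $64,000 phase-out range, leaving 41,600/64,000 of the credit: $7,760 × 41,600/64,000 = $5,044.
Total: $1,815 + $5,044 = $6,859.

$6,859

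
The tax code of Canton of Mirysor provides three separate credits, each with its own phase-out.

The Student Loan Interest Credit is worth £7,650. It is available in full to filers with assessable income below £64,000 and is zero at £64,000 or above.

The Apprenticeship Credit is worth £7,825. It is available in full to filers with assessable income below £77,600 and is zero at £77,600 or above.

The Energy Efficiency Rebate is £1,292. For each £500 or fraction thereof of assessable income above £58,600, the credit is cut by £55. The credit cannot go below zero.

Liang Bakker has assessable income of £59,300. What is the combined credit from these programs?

Student Loan Interest Credit: £59,300 is below the £64,000 cutoff, so the full £7,650 applies.
Apprenticeship Credit: £59,300 is below the £77,600 cutoff, so the full £7,825 applies.
Energy Efficiency Rebate: income exceeds £58,600 by £700, which is 2 full-or-partial £500 increments; reduction = 2 × £55 = £110, leaving £1,182.
Total: £7,650 + £7,825 + £1,182 = £16,657.

£16,657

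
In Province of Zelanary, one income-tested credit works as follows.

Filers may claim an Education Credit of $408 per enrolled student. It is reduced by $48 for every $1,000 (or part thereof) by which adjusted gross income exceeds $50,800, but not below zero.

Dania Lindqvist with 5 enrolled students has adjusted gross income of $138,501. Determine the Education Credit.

Education Credit: base = 5 × $408 = $2,040. income exceeds $50,800 by $87,701 → 88 increments × $48 = $4,224 ≥ base, so the credit is $0.

$0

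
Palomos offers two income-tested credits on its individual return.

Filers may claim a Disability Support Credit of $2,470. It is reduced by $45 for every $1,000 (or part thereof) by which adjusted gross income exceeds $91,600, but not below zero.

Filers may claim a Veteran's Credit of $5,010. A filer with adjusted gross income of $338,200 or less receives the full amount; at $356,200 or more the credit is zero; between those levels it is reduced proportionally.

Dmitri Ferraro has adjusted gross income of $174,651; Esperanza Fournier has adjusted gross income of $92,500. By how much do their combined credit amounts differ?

$2,425

Dmitri ($174,651): Disability Support Credit: income exceeds $91,600 by $83,051 → 84 increments × $45 = $3,780 ≥ base, so the credit is $0. Veteran's Credit: $174,651 is at or below the $338,200 threshold, so the full $5,010 applies. total $0 + $5,010 = $5,010
Esperanza ($92,500): Disability Support Credit: income exceeds $91,600 by $900, which is 1 full-or-partial $1,000 increment; reduction = 1 × $45 = $45, leaving $2,425. Veteran's Credit: $92,500 is at or below the $338,200 threshold, so the full $5,010 applies. total $2,425 + $5,010 = $7,435
Difference: |$5,010 − $7,435| = $2,425.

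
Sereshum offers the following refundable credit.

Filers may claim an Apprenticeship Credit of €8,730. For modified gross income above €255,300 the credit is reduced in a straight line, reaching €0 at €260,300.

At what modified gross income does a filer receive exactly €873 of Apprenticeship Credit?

€873 is 873/8,730 of the full €8,730, so 7,857/8,730 of the €5,000 range has been used: income = €255,300 + €5,000 × 7,857/8,730 = €259,800.

€259,800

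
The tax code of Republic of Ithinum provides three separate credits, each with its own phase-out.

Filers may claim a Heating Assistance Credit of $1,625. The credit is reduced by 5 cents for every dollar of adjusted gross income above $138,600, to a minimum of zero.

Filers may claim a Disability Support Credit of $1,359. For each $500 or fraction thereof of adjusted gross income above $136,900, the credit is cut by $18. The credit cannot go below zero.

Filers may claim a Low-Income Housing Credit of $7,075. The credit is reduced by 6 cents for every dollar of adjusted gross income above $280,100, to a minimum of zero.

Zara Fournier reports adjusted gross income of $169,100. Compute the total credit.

Heating Assistance Credit: 5% of the $30,500 excess over $138,600 is $1,525; credit = $1,625 − $1,525 = $100.
Disability Support Credit: income exceeds $136,900 by $32,200, which is 65 full-or-partial $500 increments; reduction = 65 × $18 = $1,170, leaving $189.
Low-Income Housing Credit: $169,100 is at or below the $280,100 threshold, so the full $7,075 applies.
Total: $100 + $189 + $7,075 = $7,364.

$7,364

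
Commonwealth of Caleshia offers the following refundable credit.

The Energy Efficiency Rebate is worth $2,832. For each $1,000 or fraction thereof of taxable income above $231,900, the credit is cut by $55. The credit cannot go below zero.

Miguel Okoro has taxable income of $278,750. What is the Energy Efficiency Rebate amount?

$247

Energy Efficiency Rebate: income exceeds $231,900 by $46,850, which is 47 full-or-partial $1,000 increments; reduction = 47 × $55 = $2,585, leaving $247.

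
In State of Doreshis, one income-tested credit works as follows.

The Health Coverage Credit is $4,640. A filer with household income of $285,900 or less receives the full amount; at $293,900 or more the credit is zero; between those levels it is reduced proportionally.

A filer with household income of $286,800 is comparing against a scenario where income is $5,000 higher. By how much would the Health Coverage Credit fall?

$2,900

At $286,800 — $286,800 is $900 into a $8,000 phase-out range, leaving 7,100/8,000 of the credit: $4,640 × 7,100/8,000 = $4,118.
At $291,800 — $291,800 is $5,900 into a $8,000 phase-out range, leaving 2,100/8,000 of the credit: $4,640 × 2,100/8,000 = $1,218.
Lost: $4,118 − $1,218 = $2,900.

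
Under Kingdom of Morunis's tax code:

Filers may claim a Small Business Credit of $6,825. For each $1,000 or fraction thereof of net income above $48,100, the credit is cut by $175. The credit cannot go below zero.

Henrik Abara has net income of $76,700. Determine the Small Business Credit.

$1,750

Small Business Credit: income exceeds $48,100 by $28,600, which is 29 full-or-partial $1,000 increments; reduction = 29 × $175 = $5,075, leaving $1,750.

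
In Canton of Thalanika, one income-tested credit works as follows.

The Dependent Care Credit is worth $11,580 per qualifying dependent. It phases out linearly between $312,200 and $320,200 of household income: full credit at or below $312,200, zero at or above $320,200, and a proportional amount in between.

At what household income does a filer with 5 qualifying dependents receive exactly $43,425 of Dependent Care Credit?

$314,200

Full credit = 5 × $11,580 = $57,900.
$43,425 is 43,425/57,900 of the full $57,900, so 14,475/57,900 of the $8,000 range has been used: income = $312,200 + $8,000 × 14,475/57,900 = $314,200.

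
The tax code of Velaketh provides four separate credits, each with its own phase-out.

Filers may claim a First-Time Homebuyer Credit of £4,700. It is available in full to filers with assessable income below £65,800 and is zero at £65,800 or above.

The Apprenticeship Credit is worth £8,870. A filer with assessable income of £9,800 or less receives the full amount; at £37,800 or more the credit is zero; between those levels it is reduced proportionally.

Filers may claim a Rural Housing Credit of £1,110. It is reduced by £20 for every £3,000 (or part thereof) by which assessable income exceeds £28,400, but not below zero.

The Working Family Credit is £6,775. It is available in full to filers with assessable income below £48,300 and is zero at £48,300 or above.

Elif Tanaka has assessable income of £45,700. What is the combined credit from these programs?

£12,465

First-Time Homebuyer Credit: £45,700 is below the £65,800 cutoff, so the full £4,700 applies.
Apprenticeship Credit: £45,700 is at or above £37,800, so the credit is £0.
Rural Housing Credit: income exceeds £28,400 by £17,300, which is 6 full-or-partial £3,000 increments; reduction = 6 × £20 = £120, leaving £990.
Working Family Credit: £45,700 is below the £48,300 cutoff, so the full £6,775 applies.
Total: £4,700 + £0 + £990 + £6,775 = £12,465.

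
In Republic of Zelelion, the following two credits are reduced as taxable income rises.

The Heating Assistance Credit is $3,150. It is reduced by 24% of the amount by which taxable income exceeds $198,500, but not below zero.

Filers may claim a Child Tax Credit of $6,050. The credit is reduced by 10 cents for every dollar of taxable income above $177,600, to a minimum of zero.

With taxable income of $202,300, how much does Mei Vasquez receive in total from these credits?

Heating Assistance Credit: 24% of the $3,800 excess over $198,500 is $912; credit = $3,150 − $912 = $2,238.
Child Tax Credit: 10% of the $24,700 excess over $177,600 is $2,470; credit = $6,050 − $2,470 = $3,580.
Total: $2,238 + $3,580 = $5,818.

$5,818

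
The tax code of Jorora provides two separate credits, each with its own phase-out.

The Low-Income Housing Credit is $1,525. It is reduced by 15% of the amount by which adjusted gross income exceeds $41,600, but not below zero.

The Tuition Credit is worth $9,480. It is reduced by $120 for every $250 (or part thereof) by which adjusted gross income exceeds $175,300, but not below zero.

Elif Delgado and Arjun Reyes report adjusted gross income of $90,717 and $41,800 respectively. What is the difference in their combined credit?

$1,495

Elif ($90,717): Low-Income Housing Credit: 15% of the $49,117 excess over $41,600 is $7,367.55 ≥ base, so the credit is $0. Tuition Credit: $90,717 is at or below the $175,300 threshold, so the full $9,480 applies. total $0 + $9,480 = $9,480
Arjun ($41,800): Low-Income Housing Credit: 15% of the $200 excess over $41,600 is $30; credit = $1,525 − $30 = $1,495. Tuition Credit: $41,800 is at or below the $175,300 threshold, so the full $9,480 applies. total $1,495 + $9,480 = $10,975
Difference: |$9,480 − $10,975| = $1,495.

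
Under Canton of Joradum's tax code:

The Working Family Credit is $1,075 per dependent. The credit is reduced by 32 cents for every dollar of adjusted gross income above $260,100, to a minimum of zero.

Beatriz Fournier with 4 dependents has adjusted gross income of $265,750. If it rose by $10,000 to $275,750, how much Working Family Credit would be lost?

$2,492

At $265,750 — base = 4 × $1,075 = $4,300. 32% of the $5,650 excess over $260,100 is $1,808; credit = $4,300 − $1,808 = $2,492.
At $275,750 — base = 4 × $1,075 = $4,300. 32% of the $15,650 excess over $260,100 is $5,008 ≥ base, so the credit is $0.
Lost: $2,492 − $0 = $2,492.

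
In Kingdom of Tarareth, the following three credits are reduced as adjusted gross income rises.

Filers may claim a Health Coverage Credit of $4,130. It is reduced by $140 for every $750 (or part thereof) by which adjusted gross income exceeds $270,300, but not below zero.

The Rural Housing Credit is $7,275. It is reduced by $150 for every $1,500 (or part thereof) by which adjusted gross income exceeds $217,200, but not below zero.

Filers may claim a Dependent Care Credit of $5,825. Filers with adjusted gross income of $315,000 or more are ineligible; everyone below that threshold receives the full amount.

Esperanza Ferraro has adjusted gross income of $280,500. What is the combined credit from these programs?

Health Coverage Credit: income exceeds $270,300 by $10,200, which is 14 full-or-partial $750 increments; reduction = 14 × $140 = $1,960, leaving $2,170.
Rural Housing Credit: income exceeds $217,200 by $63,300, which is 43 full-or-partial $1,500 increments; reduction = 43 × $150 = $6,450, leaving $825.
Dependent Care Credit: $280,500 is below the $315,000 cutoff, so the full $5,825 applies.
Total: $2,170 + $825 + $5,825 = $8,820.

$8,820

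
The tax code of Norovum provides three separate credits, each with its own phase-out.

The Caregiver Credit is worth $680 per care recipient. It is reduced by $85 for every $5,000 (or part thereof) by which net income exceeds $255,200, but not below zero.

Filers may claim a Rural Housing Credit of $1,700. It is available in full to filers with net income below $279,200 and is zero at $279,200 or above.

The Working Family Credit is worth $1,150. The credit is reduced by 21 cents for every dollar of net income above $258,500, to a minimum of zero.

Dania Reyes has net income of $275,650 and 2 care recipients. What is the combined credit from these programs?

$2,635

Caregiver Credit: base = 2 × $680 = $1,360. income exceeds $255,200 by $20,450, which is 5 full-or-partial $5,000 increments; reduction = 5 × $85 = $425, leaving $935.
Rural Housing Credit: $275,650 is below the $279,200 cutoff, so the full $1,700 applies.
Working Family Credit: 21% of the $17,150 excess over $258,500 is $3,601.50 ≥ base, so the credit is $0.
Total: $935 + $1,700 + $0 = $2,635.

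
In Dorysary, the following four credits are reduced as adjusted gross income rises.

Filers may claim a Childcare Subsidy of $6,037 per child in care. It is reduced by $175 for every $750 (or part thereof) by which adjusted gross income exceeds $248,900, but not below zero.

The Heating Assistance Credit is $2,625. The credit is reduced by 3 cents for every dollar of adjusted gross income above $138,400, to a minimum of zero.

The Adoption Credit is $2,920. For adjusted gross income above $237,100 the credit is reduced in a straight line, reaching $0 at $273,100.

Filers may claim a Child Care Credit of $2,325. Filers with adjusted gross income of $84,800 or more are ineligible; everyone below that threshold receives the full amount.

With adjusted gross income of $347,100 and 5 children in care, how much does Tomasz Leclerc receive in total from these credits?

$7,260

Childcare Subsidy: base = 5 × $6,037 = $30,185. income exceeds $248,900 by $98,200, which is 131 full-or-partial $750 increments; reduction = 131 × $175 = $22,925, leaving $7,260.
Heating Assistance Credit: 3% of the $208,700 excess over $138,400 is $6,261 ≥ base, so the credit is $0.
Adoption Credit: $347,100 is at or above $273,100, so the credit is $0.
Child Care Credit: $347,100 meets or exceeds the $84,800 cutoff, so the credit is $0.
Total: $7,260 + $0 + $0 + $0 = $7,260.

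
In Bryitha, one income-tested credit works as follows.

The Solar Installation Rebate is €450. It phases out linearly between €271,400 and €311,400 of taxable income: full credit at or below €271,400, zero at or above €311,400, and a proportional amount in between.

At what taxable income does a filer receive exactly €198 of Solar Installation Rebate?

€198 is 198/450 of the full €450, so 252/450 of the €40,000 range has been used: income = €271,400 + €40,000 × 252/450 = €293,800.

€293,800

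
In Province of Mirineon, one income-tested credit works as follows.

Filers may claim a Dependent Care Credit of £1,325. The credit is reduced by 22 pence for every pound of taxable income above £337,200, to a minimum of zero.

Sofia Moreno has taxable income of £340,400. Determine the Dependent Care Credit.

Dependent Care Credit: 22% of the £3,200 excess over £337,200 is £704; credit = £1,325 − £704 = £621.

£621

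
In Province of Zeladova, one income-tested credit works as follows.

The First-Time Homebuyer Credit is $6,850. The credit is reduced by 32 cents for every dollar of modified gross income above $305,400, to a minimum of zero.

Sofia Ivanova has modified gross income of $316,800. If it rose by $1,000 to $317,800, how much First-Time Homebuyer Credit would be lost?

$320

At $316,800 — 32% of the $11,400 excess over $305,400 is $3,648; credit = $6,850 − $3,648 = $3,202.
At $317,800 — 32% of the $12,400 excess over $305,400 is $3,968; credit = $6,850 − $3,968 = $2,882.
Lost: $3,202 − $2,882 = $320.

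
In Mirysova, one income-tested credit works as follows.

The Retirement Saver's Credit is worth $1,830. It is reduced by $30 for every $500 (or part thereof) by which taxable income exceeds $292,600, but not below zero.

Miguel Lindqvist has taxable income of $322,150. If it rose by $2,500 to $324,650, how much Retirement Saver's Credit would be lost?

$30

At $322,150 — income exceeds $292,600 by $29,550, which is 60 full-or-partial $500 increments; reduction = 60 × $30 = $1,800, leaving $30.
At $324,650 — income exceeds $292,600 by $32,050 → 65 increments × $30 = $1,950 ≥ base, so the credit is $0.
Lost: $30 − $0 = $30.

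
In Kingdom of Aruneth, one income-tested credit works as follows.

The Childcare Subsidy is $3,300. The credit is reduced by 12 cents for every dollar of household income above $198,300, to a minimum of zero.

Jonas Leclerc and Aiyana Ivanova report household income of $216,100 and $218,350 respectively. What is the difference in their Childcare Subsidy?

Jonas ($216,100): Childcare Subsidy: 12% of the $17,800 excess over $198,300 is $2,136; credit = $3,300 − $2,136 = $1,164.
Aiyana ($218,350): Childcare Subsidy: 12% of the $20,050 excess over $198,300 is $2,406; credit = $3,300 − $2,406 = $894.
Difference: |$1,164 − $894| = $270.

$270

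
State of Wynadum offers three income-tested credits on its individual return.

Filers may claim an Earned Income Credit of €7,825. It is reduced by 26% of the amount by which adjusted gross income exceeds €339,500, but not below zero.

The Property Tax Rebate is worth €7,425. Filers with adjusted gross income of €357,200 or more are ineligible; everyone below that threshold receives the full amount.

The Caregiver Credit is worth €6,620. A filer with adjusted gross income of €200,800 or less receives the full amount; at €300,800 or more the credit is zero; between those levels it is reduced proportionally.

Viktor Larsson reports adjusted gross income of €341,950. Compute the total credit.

€14,613

Earned Income Credit: 26% of the €2,450 excess over €339,500 is €637; credit = €7,825 − €637 = €7,188.
Property Tax Rebate: €341,950 is below the €357,200 cutoff, so the full €7,425 applies.
Caregiver Credit: €341,950 is at or above €300,800, so the credit is €0.
Total: €7,188 + €7,425 + €0 = €14,613.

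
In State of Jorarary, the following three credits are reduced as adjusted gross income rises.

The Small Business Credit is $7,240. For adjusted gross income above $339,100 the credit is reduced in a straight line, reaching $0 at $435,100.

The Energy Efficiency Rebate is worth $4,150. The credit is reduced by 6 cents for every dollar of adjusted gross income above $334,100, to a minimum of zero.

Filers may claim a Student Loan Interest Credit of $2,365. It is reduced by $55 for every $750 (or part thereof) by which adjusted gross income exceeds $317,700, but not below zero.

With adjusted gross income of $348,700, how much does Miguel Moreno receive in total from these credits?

$9,845

Small Business Credit: $348,700 is $9,600 into a $96,000 phase-out range, leaving 86,400/96,000 of the credit: $7,240 × 86,400/96,000 = $6,516.
Energy Efficiency Rebate: 6% of the $14,600 excess over $334,100 is $876; credit = $4,150 − $876 = $3,274.
Student Loan Interest Credit: income exceeds $317,700 by $31,000, which is 42 full-or-partial $750 increments; reduction = 42 × $55 = $2,310, leaving $55.
Total: $6,516 + $3,274 + $55 = $9,845.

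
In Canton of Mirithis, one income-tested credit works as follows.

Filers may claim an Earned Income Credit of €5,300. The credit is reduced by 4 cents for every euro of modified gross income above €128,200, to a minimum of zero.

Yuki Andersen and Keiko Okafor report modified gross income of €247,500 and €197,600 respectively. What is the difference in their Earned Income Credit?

Yuki (€247,500): Earned Income Credit: 4% of the €119,300 excess over €128,200 is €4,772; credit = €5,300 − €4,772 = €528.
Keiko (€197,600): Earned Income Credit: 4% of the €69,400 excess over €128,200 is €2,776; credit = €5,300 − €2,776 = €2,524.
Difference: |€528 − €2,524| = €1,996.

€1,996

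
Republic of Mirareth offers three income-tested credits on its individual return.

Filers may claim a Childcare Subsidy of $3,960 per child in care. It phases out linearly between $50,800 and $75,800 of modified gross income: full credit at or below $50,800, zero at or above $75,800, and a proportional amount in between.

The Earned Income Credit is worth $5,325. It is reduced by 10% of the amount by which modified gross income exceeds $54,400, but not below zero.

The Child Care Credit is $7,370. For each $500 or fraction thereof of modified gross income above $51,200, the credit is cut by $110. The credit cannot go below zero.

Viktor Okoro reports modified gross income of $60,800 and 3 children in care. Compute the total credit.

Childcare Subsidy: base = 3 × $3,960 = $11,880. $60,800 is $10,000 into a $25,000 phase-out range, leaving 15,000/25,000 of the credit: $11,880 × 15,000/25,000 = $7,128.
Earned Income Credit: 10% of the $6,400 excess over $54,400 is $640; credit = $5,325 − $640 = $4,685.
Child Care Credit: income exceeds $51,200 by $9,600, which is 20 full-or-partial $500 increments; reduction = 20 × $110 = $2,200, leaving $5,170.
Total: $7,128 + $4,685 + $5,170 = $16,983.

$16,983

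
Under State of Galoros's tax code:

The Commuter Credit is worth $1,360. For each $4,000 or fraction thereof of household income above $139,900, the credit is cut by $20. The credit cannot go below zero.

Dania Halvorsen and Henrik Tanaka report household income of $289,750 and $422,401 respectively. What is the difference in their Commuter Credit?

$600

Dania ($289,750): Commuter Credit: income exceeds $139,900 by $149,850, which is 38 full-or-partial $4,000 increments; reduction = 38 × $20 = $760, leaving $600.
Henrik ($422,401): Commuter Credit: income exceeds $139,900 by $282,501 → 71 increments × $20 = $1,420 ≥ base, so the credit is $0.
Difference: |$600 − $0| = $600.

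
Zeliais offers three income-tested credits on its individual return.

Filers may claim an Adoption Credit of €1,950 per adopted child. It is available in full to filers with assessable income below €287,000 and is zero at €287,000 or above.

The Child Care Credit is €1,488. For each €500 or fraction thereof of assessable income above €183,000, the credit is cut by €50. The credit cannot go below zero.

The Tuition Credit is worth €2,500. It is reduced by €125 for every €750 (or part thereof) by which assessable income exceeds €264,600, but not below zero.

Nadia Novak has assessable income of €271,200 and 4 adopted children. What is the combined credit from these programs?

Adoption Credit: base = 4 × €1,950 = €7,800. €271,200 is below the €287,000 cutoff, so the full €7,800 applies.
Child Care Credit: income exceeds €183,000 by €88,200 → 177 increments × €50 = €8,850 ≥ base, so the credit is €0.
Tuition Credit: income exceeds €264,600 by €6,600, which is 9 full-or-partial €750 increments; reduction = 9 × €125 = €1,125, leaving €1,375.
Total: €7,800 + €0 + €1,375 = €9,175.

€9,175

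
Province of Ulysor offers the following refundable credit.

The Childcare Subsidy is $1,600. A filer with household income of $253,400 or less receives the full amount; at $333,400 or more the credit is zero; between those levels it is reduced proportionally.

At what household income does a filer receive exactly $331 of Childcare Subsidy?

$331 is 331/1,600 of the full $1,600, so 1,269/1,600 of the $80,000 range has been used: income = $253,400 + $80,000 × 1,269/1,600 = $316,850.

$316,850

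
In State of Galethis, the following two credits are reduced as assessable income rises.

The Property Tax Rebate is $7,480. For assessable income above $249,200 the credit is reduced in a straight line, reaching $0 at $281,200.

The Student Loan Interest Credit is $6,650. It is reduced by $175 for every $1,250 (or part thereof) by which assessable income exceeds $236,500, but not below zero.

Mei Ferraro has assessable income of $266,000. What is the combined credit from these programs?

Property Tax Rebate: $266,000 is $16,800 into a $32,000 phase-out range, leaving 15,200/32,000 of the credit: $7,480 × 15,200/32,000 = $3,553.
Student Loan Interest Credit: income exceeds $236,500 by $29,500, which is 24 full-or-partial $1,250 increments; reduction = 24 × $175 = $4,200, leaving $2,450.
Total: $3,553 + $2,450 = $6,003.

$6,003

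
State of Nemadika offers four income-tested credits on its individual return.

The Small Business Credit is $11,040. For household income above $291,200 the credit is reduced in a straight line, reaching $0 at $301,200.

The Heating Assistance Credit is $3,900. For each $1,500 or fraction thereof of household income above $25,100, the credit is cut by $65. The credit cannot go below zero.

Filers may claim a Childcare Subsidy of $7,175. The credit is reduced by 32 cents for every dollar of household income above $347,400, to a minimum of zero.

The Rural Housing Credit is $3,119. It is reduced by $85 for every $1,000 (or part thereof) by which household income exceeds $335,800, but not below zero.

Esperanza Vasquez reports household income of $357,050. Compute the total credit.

$5,336

Small Business Credit: $357,050 is at or above $301,200, so the credit is $0.
Heating Assistance Credit: income exceeds $25,100 by $331,950 → 222 increments × $65 = $14,430 ≥ base, so the credit is $0.
Childcare Subsidy: 32% of the $9,650 excess over $347,400 is $3,088; credit = $7,175 − $3,088 = $4,087.
Rural Housing Credit: income exceeds $335,800 by $21,250, which is 22 full-or-partial $1,000 increments; reduction = 22 × $85 = $1,870, leaving $1,249.
Total: $0 + $0 + $4,087 + $1,249 = $5,336.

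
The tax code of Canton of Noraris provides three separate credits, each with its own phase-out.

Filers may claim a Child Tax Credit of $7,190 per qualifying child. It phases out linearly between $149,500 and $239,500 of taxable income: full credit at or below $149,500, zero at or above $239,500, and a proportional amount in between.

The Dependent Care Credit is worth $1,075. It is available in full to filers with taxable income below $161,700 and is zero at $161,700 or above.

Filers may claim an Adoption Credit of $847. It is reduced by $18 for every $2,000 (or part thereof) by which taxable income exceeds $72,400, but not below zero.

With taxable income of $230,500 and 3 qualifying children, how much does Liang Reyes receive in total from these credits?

Child Tax Credit: base = 3 × $7,190 = $21,570. $230,500 is $81,000 into a $90,000 phase-out range, leaving 9,000/90,000 of the credit: $21,570 × 9,000/90,000 = $2,157.
Dependent Care Credit: $230,500 meets or exceeds the $161,700 cutoff, so the credit is $0.
Adoption Credit: income exceeds $72,400 by $158,100 → 80 increments × $18 = $1,440 ≥ base, so the credit is $0.
Total: $2,157 + $0 + $0 = $2,157.

$2,157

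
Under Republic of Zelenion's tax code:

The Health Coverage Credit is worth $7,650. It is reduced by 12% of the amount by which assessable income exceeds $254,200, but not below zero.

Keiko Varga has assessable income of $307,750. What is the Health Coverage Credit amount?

$1,224

Health Coverage Credit: 12% of the $53,550 excess over $254,200 is $6,426; credit = $7,650 − $6,426 = $1,224.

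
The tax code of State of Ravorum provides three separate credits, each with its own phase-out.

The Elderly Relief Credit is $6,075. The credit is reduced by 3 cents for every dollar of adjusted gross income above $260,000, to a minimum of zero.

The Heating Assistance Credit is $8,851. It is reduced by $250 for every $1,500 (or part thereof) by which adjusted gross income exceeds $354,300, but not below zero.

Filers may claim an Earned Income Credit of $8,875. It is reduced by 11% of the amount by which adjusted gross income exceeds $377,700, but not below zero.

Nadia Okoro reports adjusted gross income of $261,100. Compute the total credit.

Elderly Relief Credit: 3% of the $1,100 excess over $260,000 is $33; credit = $6,075 − $33 = $6,042.
Heating Assistance Credit: $261,100 is at or below the $354,300 threshold, so the full $8,851 applies.
Earned Income Credit: $261,100 is at or below the $377,700 threshold, so the full $8,875 applies.
Total: $6,042 + $8,851 + $8,875 = $23,768.

$23,768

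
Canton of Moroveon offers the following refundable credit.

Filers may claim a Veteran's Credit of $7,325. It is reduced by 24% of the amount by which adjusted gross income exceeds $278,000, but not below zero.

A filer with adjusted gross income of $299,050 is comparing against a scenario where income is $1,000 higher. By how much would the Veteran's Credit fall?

At $299,050 — 24% of the $21,050 excess over $278,000 is $5,052; credit = $7,325 − $5,052 = $2,273.
At $300,050 — 24% of the $22,050 excess over $278,000 is $5,292; credit = $7,325 − $5,292 = $2,033.
Lost: $2,273 − $2,033 = $240.

$240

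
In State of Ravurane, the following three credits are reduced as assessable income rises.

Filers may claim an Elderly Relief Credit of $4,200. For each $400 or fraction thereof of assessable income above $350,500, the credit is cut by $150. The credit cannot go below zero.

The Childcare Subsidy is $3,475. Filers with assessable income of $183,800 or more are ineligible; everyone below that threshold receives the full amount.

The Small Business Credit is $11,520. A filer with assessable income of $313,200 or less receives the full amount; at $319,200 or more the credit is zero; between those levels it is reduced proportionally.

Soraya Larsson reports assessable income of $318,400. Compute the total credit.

$5,736

Elderly Relief Credit: $318,400 is at or below the $350,500 threshold, so the full $4,200 applies.
Childcare Subsidy: $318,400 meets or exceeds the $183,800 cutoff, so the credit is $0.
Small Business Credit: $318,400 is $5,200 into a $6,000 phase-out range, leaving 800/6,000 of the credit: $11,520 × 800/6,000 = $1,536.
Total: $4,200 + $0 + $1,536 = $5,736.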